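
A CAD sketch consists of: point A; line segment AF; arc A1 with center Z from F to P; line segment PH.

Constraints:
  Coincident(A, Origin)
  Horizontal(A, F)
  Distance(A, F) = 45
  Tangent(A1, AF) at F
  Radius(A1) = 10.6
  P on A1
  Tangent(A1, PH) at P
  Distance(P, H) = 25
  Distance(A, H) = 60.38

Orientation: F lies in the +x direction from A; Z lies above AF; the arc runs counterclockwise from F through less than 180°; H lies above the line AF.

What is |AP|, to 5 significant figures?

56.798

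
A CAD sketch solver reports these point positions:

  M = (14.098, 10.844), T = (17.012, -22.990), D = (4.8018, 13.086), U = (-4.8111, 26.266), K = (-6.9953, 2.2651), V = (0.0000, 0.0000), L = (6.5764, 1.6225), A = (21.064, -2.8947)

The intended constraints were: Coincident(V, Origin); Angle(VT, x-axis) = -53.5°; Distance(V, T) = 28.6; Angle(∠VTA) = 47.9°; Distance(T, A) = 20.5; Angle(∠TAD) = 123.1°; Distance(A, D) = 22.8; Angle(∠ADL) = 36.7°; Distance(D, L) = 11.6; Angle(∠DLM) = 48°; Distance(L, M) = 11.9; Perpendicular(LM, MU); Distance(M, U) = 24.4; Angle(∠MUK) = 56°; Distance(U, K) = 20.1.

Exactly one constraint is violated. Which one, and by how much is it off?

Distance(U, K) = 20.1 — off by 4.00.

V = (0.00, 0.00) ✓; VT at -53.50° ✓; |VT| = 28.60 ✓; ∠VTA = 47.90° ✓; |TA| = 20.50 ✓; ∠TAD = 123.1° ✓; |AD| = 22.80 ✓; ∠ADL = 36.70° ✓; |DL| = 11.60 ✓; ∠DLM = 48.00° ✓; |LM| = 11.90 ✓; ∠(LM, MU) = 90.00° ✓; |MU| = 24.40 ✓; ∠MUK = 56.00° ✓; |UK| = 24.10 ✗.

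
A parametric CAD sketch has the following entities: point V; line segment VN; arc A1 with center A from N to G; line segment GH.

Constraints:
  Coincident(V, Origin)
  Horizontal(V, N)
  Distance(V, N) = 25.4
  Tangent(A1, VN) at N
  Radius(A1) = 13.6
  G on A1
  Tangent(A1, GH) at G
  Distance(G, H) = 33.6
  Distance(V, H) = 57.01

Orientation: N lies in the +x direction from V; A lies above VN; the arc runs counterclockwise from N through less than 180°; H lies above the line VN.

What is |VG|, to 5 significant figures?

42.273

V is at the origin; VN is horizontal with |VN| = 25.4 and N on the +x side, so N = (25.400, 0.0000). Tangency of A1 to VN means the radius AN is perpendicular to VN, so A = N + (0, 13.6) = (25.400, 13.600). Since AG ⟂ GH (tangency), |AH| = √(13.6² + 33.6²) = 36.248 regardless of where G sits on A1. So H lies on both circle(V, 57.01) and circle(A, 36.248); the above-VN intersection is H = (27.808, 49.768). G is the foot of the tangent from H: G = (38.318, 17.854).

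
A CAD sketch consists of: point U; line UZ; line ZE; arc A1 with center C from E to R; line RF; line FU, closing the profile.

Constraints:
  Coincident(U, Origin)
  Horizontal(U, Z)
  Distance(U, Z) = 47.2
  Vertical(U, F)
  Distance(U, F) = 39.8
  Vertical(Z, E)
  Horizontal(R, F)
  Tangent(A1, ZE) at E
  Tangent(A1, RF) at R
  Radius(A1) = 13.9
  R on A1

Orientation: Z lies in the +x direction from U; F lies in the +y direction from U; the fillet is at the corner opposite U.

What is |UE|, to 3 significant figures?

53.8

U is at the origin; UZ is horizontal with |UZ| = 47.2 and Z on the +x side, so Z = (47.2, 0.00). UF is vertical with |UF| = 39.8 and F on the +y side, so F = (0.00, 39.8). The virtual corner opposite U is at (47.2, 39.8). Since A1 is tangent to ZE there, CE ⟂ ZE and tangency of A1 to RF means the radius CR is perpendicular to RF, with radius 13.9, so the center C sits 13.9 in from both sides at C = (33.3, 25.9). That places the tangent points at E = (47.2, 25.9) on ZE and R = (33.3, 39.8) on RF. Then |UE| = |E − U| = 53.8.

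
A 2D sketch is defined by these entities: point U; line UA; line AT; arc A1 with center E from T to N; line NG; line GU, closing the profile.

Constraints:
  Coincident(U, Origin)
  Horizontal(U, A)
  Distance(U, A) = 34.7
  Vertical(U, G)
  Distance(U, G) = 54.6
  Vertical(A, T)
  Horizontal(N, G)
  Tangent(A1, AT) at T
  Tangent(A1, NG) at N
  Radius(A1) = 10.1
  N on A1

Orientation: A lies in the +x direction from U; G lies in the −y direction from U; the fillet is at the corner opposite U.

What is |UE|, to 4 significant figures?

50.85

U is at the origin; U and A share the same y with |UA| = 34.7 and A on the +x side, so A = (34.70, 0.000). U and G share the same x with |UG| = 54.6 and G on the −y side, so G = (0.000, -54.60). The virtual corner opposite U is at (34.70, -54.60). The tangent condition forces ET to be normal to AT and tangency of A1 to NG means the radius EN is perpendicular to NG, with radius 10.1, so the center E sits 10.1 in from both sides at E = (24.60, -44.50). Then |UE| = |E − U| = 50.85.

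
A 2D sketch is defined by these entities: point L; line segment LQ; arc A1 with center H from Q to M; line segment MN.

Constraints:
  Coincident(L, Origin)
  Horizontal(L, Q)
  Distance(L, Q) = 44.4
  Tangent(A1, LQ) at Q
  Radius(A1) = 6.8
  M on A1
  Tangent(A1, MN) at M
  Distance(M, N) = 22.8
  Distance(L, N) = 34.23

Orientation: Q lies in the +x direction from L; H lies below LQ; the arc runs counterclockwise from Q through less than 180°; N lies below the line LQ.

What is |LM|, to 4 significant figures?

38.85

L is at the origin; LQ is horizontal with |LQ| = 44.4 and Q on the +x side, so Q = (44.40, 0.000). Since A1 is tangent to LQ there, HQ ⟂ LQ, so H = Q + (0, -6.8) = (44.40, -6.800). Since HM ⟂ MN (tangency), |HN| = √(6.8² + 22.8²) = 23.79 regardless of where M sits on A1. So N lies on both circle(L, 34.23) and circle(H, 23.79); the below-LQ intersection is N = (26.16, -22.08). M is the foot of the tangent from N: M = (38.73, -3.052).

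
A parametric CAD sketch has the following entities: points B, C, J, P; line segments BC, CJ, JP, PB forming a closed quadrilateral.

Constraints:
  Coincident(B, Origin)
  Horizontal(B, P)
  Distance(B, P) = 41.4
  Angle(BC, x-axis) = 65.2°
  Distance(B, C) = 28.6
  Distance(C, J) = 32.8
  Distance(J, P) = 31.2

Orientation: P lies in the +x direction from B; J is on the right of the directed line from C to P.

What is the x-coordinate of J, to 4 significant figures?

10.95

Checks: |CJ| = 32.80 ✓; |JP| = 31.20 ✓.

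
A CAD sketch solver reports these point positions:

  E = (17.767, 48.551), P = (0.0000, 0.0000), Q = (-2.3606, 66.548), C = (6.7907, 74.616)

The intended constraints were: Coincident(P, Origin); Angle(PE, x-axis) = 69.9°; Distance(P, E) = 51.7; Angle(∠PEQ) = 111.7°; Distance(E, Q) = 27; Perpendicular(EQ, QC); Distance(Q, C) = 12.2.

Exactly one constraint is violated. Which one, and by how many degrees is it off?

Perpendicular(EQ, QC) — off by 6.80°.

P = (0.00, 0.00) ✓; PE at 69.90° ✓; |PE| = 51.70 ✓; ∠PEQ = 111.7° ✓; |EQ| = 27.00 ✓; ∠(EQ, QC) = 96.80° ✗; |QC| = 12.20 ✓.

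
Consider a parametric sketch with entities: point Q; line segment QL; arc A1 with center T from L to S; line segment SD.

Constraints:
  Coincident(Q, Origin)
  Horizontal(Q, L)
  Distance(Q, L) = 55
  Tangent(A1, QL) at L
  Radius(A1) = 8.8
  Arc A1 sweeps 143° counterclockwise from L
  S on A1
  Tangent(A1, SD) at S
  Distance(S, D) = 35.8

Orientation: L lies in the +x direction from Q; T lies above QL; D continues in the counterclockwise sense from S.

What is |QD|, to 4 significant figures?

49.01

On A1, L sits at bearing -90° from T; a 143° counterclockwise sweep puts S at bearing 53°, so S = T + 8.8·(cos 53°, sin 53°) = (60.30, 15.83). Since A1 is tangent to SD there, TS ⟂ SD, so SD runs along (−sin 53°, cos 53°); with |SD| = 35.8, D = (31.70, 37.37). Then |QD| = |D − Q| = 49.01.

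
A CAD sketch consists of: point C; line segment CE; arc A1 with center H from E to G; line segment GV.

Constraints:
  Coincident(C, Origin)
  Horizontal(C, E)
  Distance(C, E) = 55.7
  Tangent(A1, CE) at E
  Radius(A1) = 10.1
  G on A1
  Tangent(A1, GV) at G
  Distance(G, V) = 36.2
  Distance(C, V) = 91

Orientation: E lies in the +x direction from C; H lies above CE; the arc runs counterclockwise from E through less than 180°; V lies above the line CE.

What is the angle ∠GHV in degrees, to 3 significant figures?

74.4°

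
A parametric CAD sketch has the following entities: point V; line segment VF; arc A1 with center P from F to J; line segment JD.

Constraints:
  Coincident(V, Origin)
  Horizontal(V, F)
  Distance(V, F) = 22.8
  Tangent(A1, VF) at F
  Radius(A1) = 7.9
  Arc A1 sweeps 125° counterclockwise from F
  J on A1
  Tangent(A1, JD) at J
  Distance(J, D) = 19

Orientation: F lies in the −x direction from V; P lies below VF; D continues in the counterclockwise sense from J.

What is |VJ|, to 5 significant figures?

31.802

V is at the origin; V and F share the same y with |VF| = 22.8 and F on the −x side, so F = (-22.800, 0.0000). Tangency of A1 to VF means the radius PF is perpendicular to VF, so P = F + (0, -7.9) = (-22.800, -7.9000). On A1, F sits at bearing 90° from P; a 125° counterclockwise sweep puts J at bearing 215°, so J = P + 7.9·(cos 215°, sin 215°) = (-29.271, -12.431). Then |VJ| = |J − V| = 31.802.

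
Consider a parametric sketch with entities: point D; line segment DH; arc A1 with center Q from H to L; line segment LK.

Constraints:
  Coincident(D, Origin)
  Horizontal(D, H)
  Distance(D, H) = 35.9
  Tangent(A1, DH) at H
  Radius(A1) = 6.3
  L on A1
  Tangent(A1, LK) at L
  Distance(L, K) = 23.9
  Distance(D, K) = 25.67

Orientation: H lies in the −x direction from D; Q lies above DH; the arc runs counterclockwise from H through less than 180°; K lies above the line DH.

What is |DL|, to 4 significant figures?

31.19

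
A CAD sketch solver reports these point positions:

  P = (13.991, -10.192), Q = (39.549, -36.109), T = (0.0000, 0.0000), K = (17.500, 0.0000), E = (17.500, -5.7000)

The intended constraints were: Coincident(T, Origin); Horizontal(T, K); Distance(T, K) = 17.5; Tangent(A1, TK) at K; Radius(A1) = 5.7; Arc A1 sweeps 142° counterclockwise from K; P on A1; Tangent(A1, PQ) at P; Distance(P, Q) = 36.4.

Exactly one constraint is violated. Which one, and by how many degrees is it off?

Tangent(A1, PQ) at P — off by 7.40°.

T = (0.00, 0.00) ✓; T.y = 0.00, K.y = 0.00 ✓; |TK| = 17.50 ✓; ∠(EK, KT) = 90.00° ✓; |EK| = 5.700 ✓; bearing(E→P) − bearing(E→K) = 142.0° ✓; |EP| = 5.700 ✓; ∠(EP, PQ) = 97.40° ✗; |PQ| = 36.40 ✓.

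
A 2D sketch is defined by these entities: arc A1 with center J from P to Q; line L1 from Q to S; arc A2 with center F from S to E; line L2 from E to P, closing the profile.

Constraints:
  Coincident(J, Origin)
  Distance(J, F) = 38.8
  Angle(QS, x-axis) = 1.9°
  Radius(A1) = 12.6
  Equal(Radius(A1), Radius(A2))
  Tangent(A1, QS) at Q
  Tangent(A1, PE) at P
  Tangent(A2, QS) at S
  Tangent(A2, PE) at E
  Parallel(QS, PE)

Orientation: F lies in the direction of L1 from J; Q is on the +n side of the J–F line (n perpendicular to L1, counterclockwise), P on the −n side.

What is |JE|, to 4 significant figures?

40.79

Tangency of A1 to both parallel lines with radius 12.6 puts Q and P at J ± 12.6·n: Q = (-0.4178, 12.59), P = (0.4178, -12.59). Equal radii place S and E the same way about F: S = F + 12.6·n = (38.36, 13.88), E = F − 12.6·n = (39.20, -11.31). Then |JE| = |E − J| = 40.79.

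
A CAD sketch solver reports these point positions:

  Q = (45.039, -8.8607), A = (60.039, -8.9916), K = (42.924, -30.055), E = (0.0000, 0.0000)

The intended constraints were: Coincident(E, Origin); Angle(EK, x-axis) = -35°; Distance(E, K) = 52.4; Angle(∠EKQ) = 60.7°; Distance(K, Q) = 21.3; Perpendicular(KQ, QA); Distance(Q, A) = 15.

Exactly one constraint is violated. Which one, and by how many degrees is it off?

Perpendicular(KQ, QA) — off by 5.20°.

E = (0.00, 0.00) ✓; EK at -35.00° ✓; |EK| = 52.40 ✓; ∠EKQ = 60.70° ✓; |KQ| = 21.30 ✓; ∠(KQ, QA) = 84.80° ✗; |QA| = 15.00 ✓.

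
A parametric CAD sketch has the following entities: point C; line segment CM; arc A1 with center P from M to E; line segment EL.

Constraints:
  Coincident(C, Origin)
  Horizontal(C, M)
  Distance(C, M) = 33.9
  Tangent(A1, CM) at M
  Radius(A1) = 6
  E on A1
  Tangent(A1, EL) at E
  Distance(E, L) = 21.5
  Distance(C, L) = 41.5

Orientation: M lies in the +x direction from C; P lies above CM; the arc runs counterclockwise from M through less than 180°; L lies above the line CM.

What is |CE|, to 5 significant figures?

40.272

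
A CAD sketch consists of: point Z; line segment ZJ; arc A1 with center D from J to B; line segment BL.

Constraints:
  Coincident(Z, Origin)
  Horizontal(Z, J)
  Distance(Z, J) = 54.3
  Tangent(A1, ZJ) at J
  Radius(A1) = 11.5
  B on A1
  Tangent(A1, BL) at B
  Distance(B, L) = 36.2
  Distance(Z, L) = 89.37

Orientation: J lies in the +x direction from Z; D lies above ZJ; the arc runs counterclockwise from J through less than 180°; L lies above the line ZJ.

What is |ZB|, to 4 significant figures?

64.99

Checks: |DB| = 11.50 ✓; ∠(DB, BL) = 90.00° ✓; |BL| = 36.20 ✓; |ZL| = 89.37 ✓.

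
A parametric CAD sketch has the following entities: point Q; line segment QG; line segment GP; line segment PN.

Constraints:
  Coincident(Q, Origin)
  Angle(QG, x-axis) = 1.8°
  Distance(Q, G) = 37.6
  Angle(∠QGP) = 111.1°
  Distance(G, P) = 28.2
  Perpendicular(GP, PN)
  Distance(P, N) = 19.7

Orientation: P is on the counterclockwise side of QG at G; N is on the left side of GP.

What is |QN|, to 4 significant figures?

44.48

∠QGP = 111.1°, so GP runs at 1.8° + (180° − 111.1°) = 70.70° from the x-axis; with |GP| = 28.2, P = G + 28.2·(cos 70.70°, sin 70.70°) = (46.90, 27.80). GP is perpendicular to PN; with |PN| = 19.7 on the left of GP, N = P + 19.7·(-0.9438, 0.3305) = (28.31, 34.31). Then |QN| = |N − Q| = 44.48.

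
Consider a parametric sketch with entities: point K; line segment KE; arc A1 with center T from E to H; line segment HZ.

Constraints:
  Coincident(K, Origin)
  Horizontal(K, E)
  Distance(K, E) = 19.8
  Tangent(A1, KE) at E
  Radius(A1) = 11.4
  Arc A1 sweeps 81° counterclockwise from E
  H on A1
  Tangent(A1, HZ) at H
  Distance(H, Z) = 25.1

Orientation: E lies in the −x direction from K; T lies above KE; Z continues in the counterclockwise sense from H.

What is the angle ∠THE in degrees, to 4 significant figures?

49.50°

K is at the origin; K and E share the same y with |KE| = 19.8 and E on the −x side, so E = (-19.80, 0.000). Since A1 is tangent to KE there, TE ⟂ KE, so T = E + (0, 11.4) = (-19.80, 11.40). On A1, E sits at bearing -90° from T; an 81° counterclockwise sweep puts H at bearing -9°, so H = T + 11.4·(cos -9°, sin -9°) = (-8.540, 9.617). Then cos ∠THE = HT·HE / (|HT||HE|), giving 49.50°.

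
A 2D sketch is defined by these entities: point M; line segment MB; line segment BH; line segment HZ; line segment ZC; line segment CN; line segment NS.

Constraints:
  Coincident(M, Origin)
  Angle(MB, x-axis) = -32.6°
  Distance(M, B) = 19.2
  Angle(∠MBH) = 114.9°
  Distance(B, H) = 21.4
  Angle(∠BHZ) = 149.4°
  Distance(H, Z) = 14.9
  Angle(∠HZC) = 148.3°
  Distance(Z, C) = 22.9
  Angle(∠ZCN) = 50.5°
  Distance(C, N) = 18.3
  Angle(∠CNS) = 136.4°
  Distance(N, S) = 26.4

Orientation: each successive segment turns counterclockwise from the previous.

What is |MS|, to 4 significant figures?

25.06

∠ZCN = 50.5° gives CN at -135.7° from the x-axis; with |CN| = 18.3, N = (25.95, 24.48). ∠CNS = 136.4° gives NS at -92.10° from the x-axis; with |NS| = 26.4, S = (24.98, -1.902). Then |MS| = |S − M| = 25.06.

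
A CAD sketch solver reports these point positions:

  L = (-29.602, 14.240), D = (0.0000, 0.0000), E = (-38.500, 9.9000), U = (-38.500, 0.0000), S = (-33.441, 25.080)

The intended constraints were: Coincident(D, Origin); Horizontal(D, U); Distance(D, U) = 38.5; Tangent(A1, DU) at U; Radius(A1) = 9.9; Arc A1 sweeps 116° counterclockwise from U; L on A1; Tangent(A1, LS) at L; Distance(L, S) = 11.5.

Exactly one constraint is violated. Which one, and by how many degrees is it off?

Tangent(A1, LS) at L — off by 6.50°.

D = (0.00, 0.00) ✓; D.y = 0.00, U.y = 0.00 ✓; |DU| = 38.50 ✓; ∠(EU, UD) = 90.00° ✓; |EU| = 9.900 ✓; bearing(E→L) − bearing(E→U) = 116.0° ✓; |EL| = 9.900 ✓; ∠(EL, LS) = 96.50° ✗; |LS| = 11.50 ✓.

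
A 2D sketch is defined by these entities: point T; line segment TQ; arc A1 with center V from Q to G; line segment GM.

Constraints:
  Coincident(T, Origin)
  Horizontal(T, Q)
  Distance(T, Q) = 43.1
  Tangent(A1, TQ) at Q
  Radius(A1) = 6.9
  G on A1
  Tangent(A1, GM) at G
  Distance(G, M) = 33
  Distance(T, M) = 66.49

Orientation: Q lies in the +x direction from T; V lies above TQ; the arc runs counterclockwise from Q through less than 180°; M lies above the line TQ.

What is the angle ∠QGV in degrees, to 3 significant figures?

48.5°

T is at the origin; TQ is horizontal with |TQ| = 43.1 and Q on the +x side, so Q = (43.1, 0.00). A1 meets TQ tangentially, so VQ is at right angles to TQ, so V = Q + (0, 6.9) = (43.1, 6.90). Since VG ⟂ GM (tangency), |VM| = √(6.9² + 33.0²) = 33.7 regardless of where G sits on A1. So M lies on both circle(T, 66.49) and circle(V, 33.7); the above-TQ intersection is M = (54.0, 38.8). G is the foot of the tangent from M: G = (49.9, 6.05).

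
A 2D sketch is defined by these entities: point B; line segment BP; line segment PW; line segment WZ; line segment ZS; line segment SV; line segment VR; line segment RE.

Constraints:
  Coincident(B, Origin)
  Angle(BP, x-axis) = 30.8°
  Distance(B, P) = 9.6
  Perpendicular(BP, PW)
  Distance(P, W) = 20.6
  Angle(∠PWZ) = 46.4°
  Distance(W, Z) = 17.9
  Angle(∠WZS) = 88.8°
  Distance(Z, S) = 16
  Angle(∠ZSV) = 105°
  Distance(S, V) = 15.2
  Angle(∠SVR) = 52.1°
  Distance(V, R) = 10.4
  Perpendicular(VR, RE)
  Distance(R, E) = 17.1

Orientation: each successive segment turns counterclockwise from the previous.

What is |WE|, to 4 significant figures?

28.39

∠SVR = 52.1° gives VR at -171.5° from the x-axis; with |VR| = 10.4, R = (5.558, 13.10). VR is perpendicular to RE, so RE runs at -81.50°; with |RE| = 17.1, E = (8.085, -3.816). Then |WE| = |E − W| = 28.39.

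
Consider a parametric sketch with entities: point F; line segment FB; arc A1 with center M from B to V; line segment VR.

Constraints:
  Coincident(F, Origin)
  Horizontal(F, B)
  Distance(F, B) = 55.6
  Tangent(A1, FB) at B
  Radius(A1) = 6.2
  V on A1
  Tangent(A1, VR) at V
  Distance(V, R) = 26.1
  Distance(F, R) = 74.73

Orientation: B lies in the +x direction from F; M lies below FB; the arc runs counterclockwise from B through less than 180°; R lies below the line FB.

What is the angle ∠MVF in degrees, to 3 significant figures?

126°

Checks: |MB| = 6.200 ✓; |MV| = 6.200 ✓; ∠(MV, VR) = 90.00° ✓; |VR| = 26.10 ✓; |FR| = 74.73 ✓.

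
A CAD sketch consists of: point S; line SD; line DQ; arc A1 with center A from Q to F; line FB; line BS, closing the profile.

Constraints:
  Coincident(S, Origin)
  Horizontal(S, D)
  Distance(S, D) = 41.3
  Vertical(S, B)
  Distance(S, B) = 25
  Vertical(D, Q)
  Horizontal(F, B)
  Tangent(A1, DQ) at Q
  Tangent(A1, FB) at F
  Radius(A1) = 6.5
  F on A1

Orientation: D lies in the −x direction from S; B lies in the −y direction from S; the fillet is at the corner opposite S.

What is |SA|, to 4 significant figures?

39.41

S and B share the same x with |SB| = 25.0 and B on the −y side, so B = (0.000, -25.00). The virtual corner opposite S is at (-41.30, -25.00). Since A1 is tangent to DQ there, AQ ⟂ DQ and A1 meets FB tangentially, so AF is at right angles to FB, with radius 6.5, so the center A sits 6.5 in from both sides at A = (-34.80, -18.50). Then |SA| = |A − S| = 39.41.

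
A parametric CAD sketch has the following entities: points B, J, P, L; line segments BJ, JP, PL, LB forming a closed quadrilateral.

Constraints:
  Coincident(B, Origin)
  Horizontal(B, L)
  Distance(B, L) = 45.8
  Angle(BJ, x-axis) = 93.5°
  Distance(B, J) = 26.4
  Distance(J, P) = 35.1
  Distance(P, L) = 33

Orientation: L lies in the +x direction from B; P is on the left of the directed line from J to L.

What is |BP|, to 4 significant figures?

45.12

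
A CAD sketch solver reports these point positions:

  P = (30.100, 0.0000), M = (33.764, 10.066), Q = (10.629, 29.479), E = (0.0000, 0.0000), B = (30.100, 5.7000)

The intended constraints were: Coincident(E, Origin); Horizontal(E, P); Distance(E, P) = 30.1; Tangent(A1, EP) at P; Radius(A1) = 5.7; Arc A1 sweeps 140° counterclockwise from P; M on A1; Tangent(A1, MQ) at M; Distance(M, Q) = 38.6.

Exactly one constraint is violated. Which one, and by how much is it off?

Distance(M, Q) = 38.6 — off by 8.40.

E = (0.00, 0.00) ✓; E.y = 0.00, P.y = 0.00 ✓; |EP| = 30.10 ✓; ∠(BP, PE) = 90.00° ✓; |BP| = 5.700 ✓; bearing(B→M) − bearing(B→P) = 140.0° ✓; |BM| = 5.700 ✓; ∠(BM, MQ) = 90.00° ✓; |MQ| = 30.20 ✗.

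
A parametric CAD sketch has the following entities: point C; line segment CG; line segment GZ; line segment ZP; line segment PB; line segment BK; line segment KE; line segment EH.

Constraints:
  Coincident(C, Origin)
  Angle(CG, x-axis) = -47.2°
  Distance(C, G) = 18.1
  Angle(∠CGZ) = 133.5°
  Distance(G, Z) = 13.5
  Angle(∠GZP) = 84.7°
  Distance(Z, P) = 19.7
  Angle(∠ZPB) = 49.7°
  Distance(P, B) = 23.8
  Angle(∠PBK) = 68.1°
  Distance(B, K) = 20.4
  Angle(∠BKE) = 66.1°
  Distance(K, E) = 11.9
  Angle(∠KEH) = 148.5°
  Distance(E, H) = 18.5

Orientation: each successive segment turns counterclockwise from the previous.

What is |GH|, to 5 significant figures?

22.513

C is at the origin; CG runs at -47.2° with length 18.1, so G = (12.298, -13.281). ∠CGZ = 133.5° gives GZ at -0.70000° from the x-axis; with |GZ| = 13.5, Z = (25.797, -13.445). ∠GZP = 84.7° gives ZP at 94.600° from the x-axis; with |ZP| = 19.7, P = (24.217, 6.1911). ∠ZPB = 49.7° gives PB at -135.10° from the x-axis; with |PB| = 23.8, B = (7.3585, -10.609). ∠PBK = 68.1° gives BK at -23.200° from the x-axis; with |BK| = 20.4, K = (26.109, -18.645). ∠BKE = 66.1° gives KE at 90.700° from the x-axis; with |KE| = 11.9, E = (25.963, -6.7459). ∠KEH = 148.5° gives EH at 122.20° from the x-axis; with |EH| = 18.5, H = (16.105, 8.9086). Then |GH| = |H − G| = 22.513.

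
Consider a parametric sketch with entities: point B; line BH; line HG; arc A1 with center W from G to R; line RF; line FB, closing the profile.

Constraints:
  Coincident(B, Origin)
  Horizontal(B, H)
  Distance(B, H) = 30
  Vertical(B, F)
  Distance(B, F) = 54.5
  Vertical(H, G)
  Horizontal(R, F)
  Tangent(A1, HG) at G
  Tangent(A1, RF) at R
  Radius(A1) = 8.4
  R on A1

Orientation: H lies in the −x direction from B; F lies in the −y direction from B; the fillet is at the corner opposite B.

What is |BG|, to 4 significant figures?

55.00

The virtual corner opposite B is at (-30.00, -54.50). The tangent condition forces WG to be normal to HG and since A1 is tangent to RF there, WR ⟂ RF, with radius 8.4, so the center W sits 8.4 in from both sides at W = (-21.60, -46.10). That places the tangent points at G = (-30.00, -46.10) on HG and R = (-21.60, -54.50) on RF. Then |BG| = |G − B| = 55.00.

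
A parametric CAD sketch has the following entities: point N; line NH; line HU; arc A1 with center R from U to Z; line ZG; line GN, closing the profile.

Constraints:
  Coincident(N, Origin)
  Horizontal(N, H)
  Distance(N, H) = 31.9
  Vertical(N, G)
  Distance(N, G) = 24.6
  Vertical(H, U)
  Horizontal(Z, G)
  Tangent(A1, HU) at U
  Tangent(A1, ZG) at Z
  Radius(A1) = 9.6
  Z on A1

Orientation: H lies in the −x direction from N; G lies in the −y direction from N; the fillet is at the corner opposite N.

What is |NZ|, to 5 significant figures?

33.203

N is at the origin; N and H share the same y with |NH| = 31.9 and H on the −x side, so H = (-31.900, 0.0000). NG is vertical with |NG| = 24.6 and G on the −y side, so G = (0.0000, -24.600). The virtual corner opposite N is at (-31.900, -24.600). The tangent condition forces RU to be normal to HU and since A1 is tangent to ZG there, RZ ⟂ ZG, with radius 9.6, so the center R sits 9.6 in from both sides at R = (-22.300, -15.000). That places the tangent points at U = (-31.900, -15.000) on HU and Z = (-22.300, -24.600) on ZG. Then |NZ| = |Z − N| = 33.203.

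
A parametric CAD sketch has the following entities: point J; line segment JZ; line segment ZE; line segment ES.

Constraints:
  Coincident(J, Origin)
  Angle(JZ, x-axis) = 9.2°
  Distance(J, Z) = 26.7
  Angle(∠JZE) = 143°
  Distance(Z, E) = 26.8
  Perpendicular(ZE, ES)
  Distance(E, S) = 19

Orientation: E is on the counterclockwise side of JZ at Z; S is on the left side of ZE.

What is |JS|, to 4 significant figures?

48.21

∠JZE = 143.0°, so ZE runs at 9.2° + (180° − 143.0°) = 46.20° from the x-axis; with |ZE| = 26.8, E = Z + 26.8·(cos 46.20°, sin 46.20°) = (44.91, 23.61). The perpendicularity gives ES at right angles to ZE; with |ES| = 19.0 on the left of ZE, S = E + 19.0·(-0.7218, 0.6921) = (31.19, 36.76). Then |JS| = |S − J| = 48.21.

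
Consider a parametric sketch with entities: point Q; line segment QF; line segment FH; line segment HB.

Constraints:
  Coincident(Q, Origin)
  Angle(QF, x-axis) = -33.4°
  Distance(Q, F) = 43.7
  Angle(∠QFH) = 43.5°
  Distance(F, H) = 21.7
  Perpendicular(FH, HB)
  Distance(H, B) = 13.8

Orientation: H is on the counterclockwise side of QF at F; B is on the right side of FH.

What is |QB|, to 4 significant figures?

45.01

Q is at the origin; QF runs at -33.4° with length 43.7, so F = 43.7·(cos -33.4°, sin -33.4°) = (36.48, -24.06). ∠QFH = 43.5°, so FH runs at -33.4° + (180° − 43.5°) = 103.1° from the x-axis; with |FH| = 21.7, H = F + 21.7·(cos 103.1°, sin 103.1°) = (31.56, -2.921). The perpendicularity gives HB at right angles to FH; with |HB| = 13.8 on the right of FH, B = H + 13.8·(0.9740, 0.2267) = (45.01, 0.2071). Then |QB| = |B − Q| = 45.01.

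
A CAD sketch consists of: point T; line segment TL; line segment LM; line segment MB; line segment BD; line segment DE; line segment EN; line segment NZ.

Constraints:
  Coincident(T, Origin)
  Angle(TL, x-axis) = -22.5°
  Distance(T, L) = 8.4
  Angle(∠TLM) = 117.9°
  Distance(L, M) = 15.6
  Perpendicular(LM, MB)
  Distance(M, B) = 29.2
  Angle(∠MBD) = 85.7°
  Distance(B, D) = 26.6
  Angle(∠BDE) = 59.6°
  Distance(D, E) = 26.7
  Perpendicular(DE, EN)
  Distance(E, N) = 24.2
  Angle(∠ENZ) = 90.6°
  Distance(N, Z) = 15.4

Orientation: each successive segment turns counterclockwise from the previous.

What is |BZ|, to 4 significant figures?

2.584

DE ⟂ EN, so EN runs at 74.30°; with |EN| = 24.2, N = (14.25, 26.86). ∠ENZ = 90.6° gives NZ at 163.7° from the x-axis; with |NZ| = 15.4, Z = (-0.5274, 31.18). Then |BZ| = |Z − B| = 2.584.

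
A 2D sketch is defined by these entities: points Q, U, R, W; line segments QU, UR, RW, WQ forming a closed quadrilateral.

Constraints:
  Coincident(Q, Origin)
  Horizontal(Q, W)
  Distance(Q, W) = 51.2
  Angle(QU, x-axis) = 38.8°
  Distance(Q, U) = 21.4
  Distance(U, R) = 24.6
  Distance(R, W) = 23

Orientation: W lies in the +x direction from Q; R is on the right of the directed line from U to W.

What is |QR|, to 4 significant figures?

30.45

Q is at the origin; QW is horizontal with |QW| = 51.2 and W in +x, so W = (51.2, 0). QU runs at 38.8° with |QU| = 21.4, so U = (16.68, 13.41). R is determined by |UR| = 24.6 and |RW| = 23.0 together: it lies at the intersection of circle(U, 24.6) and circle(W, 23.0). With |UW| = 37.03, the foot of the radical line on UW is 19.55 from U and the perpendicular offset is √(24.6² − 19.55²) = 14.94. Taking the right-of-UW solution: R = (29.49, -7.592).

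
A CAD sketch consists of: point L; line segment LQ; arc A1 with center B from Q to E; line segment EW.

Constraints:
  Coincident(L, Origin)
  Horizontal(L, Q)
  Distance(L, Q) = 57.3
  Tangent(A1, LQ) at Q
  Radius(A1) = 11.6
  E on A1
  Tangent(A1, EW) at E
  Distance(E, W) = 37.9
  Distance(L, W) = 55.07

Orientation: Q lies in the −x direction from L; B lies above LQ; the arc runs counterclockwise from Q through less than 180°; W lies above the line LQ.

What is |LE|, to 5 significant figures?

47.001

L is at the origin; L and Q share the same y with |LQ| = 57.3 and Q on the −x side, so Q = (-57.300, 0.0000). Since A1 is tangent to LQ there, BQ ⟂ LQ, so B = Q + (0, 11.6) = (-57.300, 11.600). Since BE ⟂ EW (tangency), |BW| = √(11.6² + 37.9²) = 39.635 regardless of where E sits on A1. So W lies on both circle(L, 55.07) and circle(B, 39.635); the above-LQ intersection is W = (-33.773, 43.498). E is the foot of the tangent from W: E = (-46.358, 7.7482).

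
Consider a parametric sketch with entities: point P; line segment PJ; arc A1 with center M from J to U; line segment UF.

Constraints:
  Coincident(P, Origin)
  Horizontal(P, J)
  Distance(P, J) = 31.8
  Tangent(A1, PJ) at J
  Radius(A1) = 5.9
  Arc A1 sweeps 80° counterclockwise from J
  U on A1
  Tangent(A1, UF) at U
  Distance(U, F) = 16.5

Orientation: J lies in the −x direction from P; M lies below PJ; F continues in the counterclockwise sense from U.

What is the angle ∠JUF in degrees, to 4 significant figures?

140.0°

P is at the origin; PJ is horizontal with |PJ| = 31.8 and J on the −x side, so J = (-31.80, 0.000). Tangency of A1 to PJ means the radius MJ is perpendicular to PJ, so M = J + (0, -5.9) = (-31.80, -5.900). On A1, J sits at bearing 90° from M; an 80° counterclockwise sweep puts U at bearing 170°, so U = M + 5.9·(cos 170°, sin 170°) = (-37.61, -4.875). A1 meets UF tangentially, so MU is at right angles to UF, so UF runs along (−sin 170°, cos 170°); with |UF| = 16.5, F = (-40.48, -21.12). Then cos ∠JUF = UJ·UF / (|UJ||UF|), giving 140.0°.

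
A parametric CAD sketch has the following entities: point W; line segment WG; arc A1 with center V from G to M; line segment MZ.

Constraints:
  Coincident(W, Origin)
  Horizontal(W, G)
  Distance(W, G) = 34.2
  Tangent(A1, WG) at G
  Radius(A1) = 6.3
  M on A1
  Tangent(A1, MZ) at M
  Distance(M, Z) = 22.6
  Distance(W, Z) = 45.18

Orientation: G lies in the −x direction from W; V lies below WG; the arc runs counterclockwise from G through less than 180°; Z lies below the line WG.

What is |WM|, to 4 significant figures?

41.05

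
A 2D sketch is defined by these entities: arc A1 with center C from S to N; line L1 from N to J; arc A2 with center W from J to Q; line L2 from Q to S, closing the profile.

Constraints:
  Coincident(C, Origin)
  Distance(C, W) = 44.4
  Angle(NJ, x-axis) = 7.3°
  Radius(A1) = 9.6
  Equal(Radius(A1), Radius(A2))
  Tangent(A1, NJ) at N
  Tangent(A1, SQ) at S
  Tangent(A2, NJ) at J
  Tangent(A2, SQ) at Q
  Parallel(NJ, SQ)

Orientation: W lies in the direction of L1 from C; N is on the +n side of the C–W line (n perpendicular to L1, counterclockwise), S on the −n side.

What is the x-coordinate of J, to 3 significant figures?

42.8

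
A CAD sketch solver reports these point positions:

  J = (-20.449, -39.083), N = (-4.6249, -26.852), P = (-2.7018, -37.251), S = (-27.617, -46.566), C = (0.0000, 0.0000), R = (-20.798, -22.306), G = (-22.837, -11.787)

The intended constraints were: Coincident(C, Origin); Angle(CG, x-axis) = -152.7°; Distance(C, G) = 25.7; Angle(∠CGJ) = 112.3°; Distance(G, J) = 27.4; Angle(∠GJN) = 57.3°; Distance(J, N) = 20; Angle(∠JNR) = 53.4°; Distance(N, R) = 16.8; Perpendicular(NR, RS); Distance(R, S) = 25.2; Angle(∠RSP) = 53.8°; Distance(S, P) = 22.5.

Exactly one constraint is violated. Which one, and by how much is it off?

Distance(S, P) = 22.5 — off by 4.10.

C = (0.00, 0.00) ✓; CG at -152.7° ✓; |CG| = 25.70 ✓; ∠CGJ = 112.3° ✓; |GJ| = 27.40 ✓; ∠GJN = 57.30° ✓; |JN| = 20.00 ✓; ∠JNR = 53.40° ✓; |NR| = 16.80 ✓; ∠(NR, RS) = 90.00° ✓; |RS| = 25.20 ✓; ∠RSP = 53.80° ✓; |SP| = 26.60 ✗.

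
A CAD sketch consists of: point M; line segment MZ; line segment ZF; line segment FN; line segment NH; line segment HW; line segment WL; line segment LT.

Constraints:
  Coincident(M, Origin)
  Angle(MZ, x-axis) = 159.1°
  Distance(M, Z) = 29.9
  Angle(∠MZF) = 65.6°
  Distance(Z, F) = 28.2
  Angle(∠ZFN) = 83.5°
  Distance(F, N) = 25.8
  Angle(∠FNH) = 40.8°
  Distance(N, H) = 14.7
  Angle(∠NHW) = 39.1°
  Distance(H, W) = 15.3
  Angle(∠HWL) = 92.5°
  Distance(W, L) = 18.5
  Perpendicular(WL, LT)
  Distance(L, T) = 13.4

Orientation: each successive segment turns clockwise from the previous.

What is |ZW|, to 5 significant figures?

36.349

M is at the origin; MZ runs at 159.1° with length 29.9, so Z = (-27.933, 10.666). ∠MZF = 65.6° gives ZF at 44.700° from the x-axis; with |ZF| = 28.2, F = (-7.8882, 30.502). ∠ZFN = 83.5° gives FN at -51.800° from the x-axis; with |FN| = 25.8, N = (8.0668, 10.227). ∠FNH = 40.8° gives NH at 169.00° from the x-axis; with |NH| = 14.7, H = (-6.3632, 13.032). ∠NHW = 39.1° gives HW at 28.100° from the x-axis; with |HW| = 15.3, W = (7.1334, 20.238). Then |ZW| = |W − Z| = 36.349.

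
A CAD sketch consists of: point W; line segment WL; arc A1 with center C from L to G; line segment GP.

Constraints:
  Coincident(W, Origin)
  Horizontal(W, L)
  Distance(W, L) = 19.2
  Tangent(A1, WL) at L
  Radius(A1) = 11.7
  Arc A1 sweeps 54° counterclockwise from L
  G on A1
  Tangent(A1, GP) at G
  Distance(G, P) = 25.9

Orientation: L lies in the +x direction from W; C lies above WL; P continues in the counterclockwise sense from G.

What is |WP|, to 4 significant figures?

50.90

On A1, L sits at bearing -90° from C; a 54° counterclockwise sweep puts G at bearing -36°, so G = C + 11.7·(cos -36°, sin -36°) = (28.67, 4.823). Tangency of A1 to GP means the radius CG is perpendicular to GP, so GP runs along (−sin -36°, cos -36°); with |GP| = 25.9, P = (43.89, 25.78). Then |WP| = |P − W| = 50.90.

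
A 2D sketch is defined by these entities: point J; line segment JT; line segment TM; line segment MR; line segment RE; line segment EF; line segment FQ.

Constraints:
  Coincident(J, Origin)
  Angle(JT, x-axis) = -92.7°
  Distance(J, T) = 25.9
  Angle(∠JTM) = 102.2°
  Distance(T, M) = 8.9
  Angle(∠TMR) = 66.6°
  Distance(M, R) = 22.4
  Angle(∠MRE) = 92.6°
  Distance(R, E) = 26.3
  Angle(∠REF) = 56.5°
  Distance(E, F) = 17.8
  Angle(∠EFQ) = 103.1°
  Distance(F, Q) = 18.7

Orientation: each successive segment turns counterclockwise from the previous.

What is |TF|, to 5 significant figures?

10.161

∠MRE = 92.6° gives RE at -174.10° from the x-axis; with |RE| = 26.3, E = (-22.091, -8.7092). ∠REF = 56.5° gives EF at -50.600° from the x-axis; with |EF| = 17.8, F = (-10.793, -22.464). Then |TF| = |F − T| = 10.161.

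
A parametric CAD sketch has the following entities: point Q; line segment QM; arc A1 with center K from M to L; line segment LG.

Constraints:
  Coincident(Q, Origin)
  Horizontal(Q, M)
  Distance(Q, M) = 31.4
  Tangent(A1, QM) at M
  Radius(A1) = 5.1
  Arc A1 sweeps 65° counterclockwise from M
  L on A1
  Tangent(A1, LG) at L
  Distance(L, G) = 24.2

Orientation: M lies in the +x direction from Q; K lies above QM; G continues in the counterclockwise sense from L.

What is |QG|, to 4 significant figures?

52.52

Q is at the origin; QM is horizontal with |QM| = 31.4 and M on the +x side, so M = (31.40, 0.000). The tangent condition forces KM to be normal to QM, so K = M + (0, 5.1) = (31.40, 5.100). On A1, M sits at bearing -90° from K; a 65° counterclockwise sweep puts L at bearing -25°, so L = K + 5.1·(cos -25°, sin -25°) = (36.02, 2.945). Tangency of A1 to LG means the radius KL is perpendicular to LG, so LG runs along (−sin -25°, cos -25°); with |LG| = 24.2, G = (46.25, 24.88). Then |QG| = |G − Q| = 52.52.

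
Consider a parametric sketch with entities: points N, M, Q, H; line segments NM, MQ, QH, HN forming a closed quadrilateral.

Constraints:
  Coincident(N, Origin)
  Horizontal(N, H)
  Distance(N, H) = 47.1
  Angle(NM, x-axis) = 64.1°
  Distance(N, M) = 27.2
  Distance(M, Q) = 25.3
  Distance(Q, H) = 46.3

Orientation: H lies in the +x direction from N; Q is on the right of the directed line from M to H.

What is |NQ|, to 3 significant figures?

1.90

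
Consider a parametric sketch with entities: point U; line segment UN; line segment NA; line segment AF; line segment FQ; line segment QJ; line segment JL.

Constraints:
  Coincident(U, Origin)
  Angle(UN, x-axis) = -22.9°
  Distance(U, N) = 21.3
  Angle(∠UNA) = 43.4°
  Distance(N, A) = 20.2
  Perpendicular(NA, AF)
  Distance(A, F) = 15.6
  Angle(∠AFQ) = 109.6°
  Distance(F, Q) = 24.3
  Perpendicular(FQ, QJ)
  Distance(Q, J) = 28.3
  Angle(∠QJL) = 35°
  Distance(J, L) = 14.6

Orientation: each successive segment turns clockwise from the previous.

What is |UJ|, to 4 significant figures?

32.76

∠AFQ = 109.6° gives FQ at 40.10° from the x-axis; with |FQ| = 24.3, Q = (13.82, 14.90). The perpendicularity gives QJ at right angles to FQ, so QJ runs at -49.90°; with |QJ| = 28.3, J = (32.05, -6.746). Then |UJ| = |J − U| = 32.76.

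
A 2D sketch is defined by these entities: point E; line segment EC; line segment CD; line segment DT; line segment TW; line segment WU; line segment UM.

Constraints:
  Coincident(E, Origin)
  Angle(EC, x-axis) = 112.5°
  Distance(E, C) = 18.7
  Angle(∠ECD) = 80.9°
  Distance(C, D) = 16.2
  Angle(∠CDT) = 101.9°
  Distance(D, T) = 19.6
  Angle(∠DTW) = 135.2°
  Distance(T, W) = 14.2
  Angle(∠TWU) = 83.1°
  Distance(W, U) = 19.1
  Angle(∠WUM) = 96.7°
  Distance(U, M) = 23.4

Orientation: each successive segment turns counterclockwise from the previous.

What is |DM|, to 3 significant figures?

5.61

E is at the origin; EC runs at 112.5° with length 18.7, so C = (-7.16, 17.3). ∠ECD = 80.9° gives CD at -148° from the x-axis; with |CD| = 16.2, D = (-21.0, 8.79). ∠CDT = 101.9° gives DT at -70.3° from the x-axis; with |DT| = 19.6, T = (-14.3, -9.66). ∠DTW = 135.2° gives TW at -25.5° from the x-axis; with |TW| = 14.2, W = (-1.53, -15.8). ∠TWU = 83.1° gives WU at 71.4° from the x-axis; with |WU| = 19.1, U = (4.56, 2.32). ∠WUM = 96.7° gives UM at 155° from the x-axis; with |UM| = 23.4, M = (-16.6, 12.3). Then |DM| = |M − D| = 5.61.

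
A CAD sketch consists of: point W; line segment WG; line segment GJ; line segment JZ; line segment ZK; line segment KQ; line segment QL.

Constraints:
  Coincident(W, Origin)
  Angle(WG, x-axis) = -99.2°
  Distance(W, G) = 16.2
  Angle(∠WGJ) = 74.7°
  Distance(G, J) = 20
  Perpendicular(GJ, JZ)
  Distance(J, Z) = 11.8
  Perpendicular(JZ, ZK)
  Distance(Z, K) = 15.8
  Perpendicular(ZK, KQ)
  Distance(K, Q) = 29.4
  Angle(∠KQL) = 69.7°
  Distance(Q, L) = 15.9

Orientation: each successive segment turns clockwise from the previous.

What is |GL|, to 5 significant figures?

22.612

W is at the origin; WG runs at -99.2° with length 16.2, so G = (-2.5901, -15.992). ∠WGJ = 74.7° gives GJ at 155.50° from the x-axis; with |GJ| = 20.0, J = (-20.789, -7.6977). GJ ⟂ JZ, so JZ runs at 65.500°; with |JZ| = 11.8, Z = (-15.896, 3.0398). JZ is perpendicular to ZK, so ZK runs at -24.500°; with |ZK| = 15.8, K = (-1.5185, -3.5124). The perpendicularity gives KQ at right angles to ZK, so KQ runs at -114.50°; with |KQ| = 29.4, Q = (-13.711, -30.265). ∠KQL = 69.7° gives QL at 135.20° from the x-axis; with |QL| = 15.9, L = (-24.993, -19.062). Then |GL| = |L − G| = 22.612.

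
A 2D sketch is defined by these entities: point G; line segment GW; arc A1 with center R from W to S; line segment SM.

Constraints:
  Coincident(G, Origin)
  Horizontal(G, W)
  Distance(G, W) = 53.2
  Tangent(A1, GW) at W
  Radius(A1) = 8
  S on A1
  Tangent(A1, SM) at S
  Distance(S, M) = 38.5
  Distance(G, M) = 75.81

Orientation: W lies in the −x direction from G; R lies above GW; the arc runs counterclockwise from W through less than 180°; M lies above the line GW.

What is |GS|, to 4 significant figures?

47.02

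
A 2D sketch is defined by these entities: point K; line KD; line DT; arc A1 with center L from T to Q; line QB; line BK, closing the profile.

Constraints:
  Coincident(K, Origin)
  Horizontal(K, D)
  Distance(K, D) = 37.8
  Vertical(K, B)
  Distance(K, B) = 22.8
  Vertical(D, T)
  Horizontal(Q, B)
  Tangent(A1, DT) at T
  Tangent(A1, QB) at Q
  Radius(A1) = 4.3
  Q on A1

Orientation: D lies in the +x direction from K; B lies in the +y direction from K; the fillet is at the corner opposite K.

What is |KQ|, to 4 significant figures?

40.52

K is at the origin; K and D share the same y with |KD| = 37.8 and D on the +x side, so D = (37.80, 0.000). K and B share the same x with |KB| = 22.8 and B on the +y side, so B = (0.000, 22.80). The virtual corner opposite K is at (37.80, 22.80). A1 meets DT tangentially, so LT is at right angles to DT and tangency of A1 to QB means the radius LQ is perpendicular to QB, with radius 4.3, so the center L sits 4.3 in from both sides at L = (33.50, 18.50). That places the tangent points at T = (37.80, 18.50) on DT and Q = (33.50, 22.80) on QB. Then |KQ| = |Q − K| = 40.52.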